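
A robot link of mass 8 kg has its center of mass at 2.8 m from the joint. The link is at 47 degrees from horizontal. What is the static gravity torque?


tau = m*g*L*cos(angle)
= 8 * 9.81 * 2.8 * cos(47 deg)
= 8 * 9.81 * 2.8 * 0.682
= 149.865 Nm


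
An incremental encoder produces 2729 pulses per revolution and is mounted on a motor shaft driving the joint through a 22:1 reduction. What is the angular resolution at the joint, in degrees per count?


counts per rev = 2729
effective counts at joint = 2729 * 22 = 60038
resolution = 360 / 60038
= 0.006 deg/count


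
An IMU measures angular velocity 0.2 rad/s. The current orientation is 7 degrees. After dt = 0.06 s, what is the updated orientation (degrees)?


delta_theta = w * dt = 0.2 * 0.06 = 0.012 rad
= 0.6875 deg
theta_new = 7 + 0.6875 = 7.6875 deg


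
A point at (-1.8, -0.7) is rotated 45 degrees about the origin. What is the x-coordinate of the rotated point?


x' = x*cos(theta) - y*sin(theta)
cos(45 deg) = 0.7071, sin(45 deg) = 0.7071
x' = -1.8 * 0.7071 - -0.7 * 0.7071
= -1.2728 - -0.495
= -0.7778


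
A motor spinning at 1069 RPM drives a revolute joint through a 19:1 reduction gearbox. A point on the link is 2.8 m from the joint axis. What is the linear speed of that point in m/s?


omega_motor = 1069 * 2*pi/60 = 111.9454 rad/s
omega_joint = omega_motor / 19 = 5.8919 rad/s
v = omega_joint * r = 5.8919 * 2.8
= 16.4972 m/s


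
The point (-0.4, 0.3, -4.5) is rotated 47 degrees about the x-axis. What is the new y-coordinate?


Rotation about x-axis: y' = y*cos(theta) - z*sin(theta)
= 0.3 * 0.682 - -4.5 * 0.7314
= 3.4957


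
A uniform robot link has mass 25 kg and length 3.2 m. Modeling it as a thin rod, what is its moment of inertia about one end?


I = (1/3) * m * L^2
= (1/3) * 25 * 3.2^2
= 0.333333 * 25 * 10.24
= 85.3333 kg*m^2


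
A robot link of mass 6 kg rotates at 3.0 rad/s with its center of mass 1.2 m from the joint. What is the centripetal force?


F = m * omega^2 * r
= 6 * 3.0^2 * 1.2
= 6 * 9.0 * 1.2
= 64.8 N


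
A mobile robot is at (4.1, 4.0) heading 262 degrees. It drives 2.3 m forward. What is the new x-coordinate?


x_new = x0 + d*cos(theta)
= 4.1 + 2.3*cos(262)
= 4.1 + -0.3201
= 3.7799


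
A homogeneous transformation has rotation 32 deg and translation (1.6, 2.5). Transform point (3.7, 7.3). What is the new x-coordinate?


x' = cos(theta)*px - sin(theta)*py + tx
= 0.848*3.7 - 0.5299*7.3 + 1.6
= 0.8694


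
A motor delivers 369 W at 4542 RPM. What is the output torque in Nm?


omega = 4542 * 2*pi/60 = 475.6371 rad/s
tau = P / omega = 369 / 475.6371
= 0.7758 Nm


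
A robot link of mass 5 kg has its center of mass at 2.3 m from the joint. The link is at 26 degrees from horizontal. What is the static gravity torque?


tau = m*g*L*cos(angle)
= 5 * 9.81 * 2.3 * cos(26 deg)
= 5 * 9.81 * 2.3 * 0.8988
= 101.3975 Nm


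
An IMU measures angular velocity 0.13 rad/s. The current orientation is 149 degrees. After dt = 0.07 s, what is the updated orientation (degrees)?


delta_theta = w * dt = 0.13 * 0.07 = 0.0091 rad
= 0.5214 deg
theta_new = 149 + 0.5214 = 149.5214 deg


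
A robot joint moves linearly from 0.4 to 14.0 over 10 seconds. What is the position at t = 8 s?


s = t/T = 8/10 = 0.8
p(t) = p0 + (pf-p0)*s
= 0.4 + (14.0 - 0.4) * 0.8
= 11.28


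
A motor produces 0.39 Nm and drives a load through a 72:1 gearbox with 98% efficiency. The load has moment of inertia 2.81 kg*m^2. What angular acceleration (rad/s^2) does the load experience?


tau_out = tau_motor * N * eta
= 0.39 * 72 * 0.98 = 27.5184 Nm
alpha = tau_out / I = 27.5184 / 2.81
= 9.793 rad/s^2


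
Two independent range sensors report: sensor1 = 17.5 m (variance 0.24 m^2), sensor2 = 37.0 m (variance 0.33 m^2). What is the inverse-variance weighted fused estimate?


w1 = (1/var1) / (1/var1 + 1/var2)
   = 4.1667 / (4.1667 + 3.0303) = 0.5789
w2 = 1 - w1 = 0.4211
fused = w1*s1 + w2*s2 = 10.1316 + 15.5789
= 25.7105 m


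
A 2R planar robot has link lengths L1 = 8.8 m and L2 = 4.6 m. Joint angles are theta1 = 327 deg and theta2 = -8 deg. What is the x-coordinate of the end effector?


Convert angles to radians: theta1 = 5.7072, theta2 = -0.1396
x = L1*cos(theta1) + L2*cos(theta1+theta2)
x = 7.3803 + 3.4717
x = 10.852


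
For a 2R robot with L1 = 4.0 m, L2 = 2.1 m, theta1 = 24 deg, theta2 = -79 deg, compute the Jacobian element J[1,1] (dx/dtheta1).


J[1,1] = -L1*sin(t1) - L2*sin(t1+t2)
= -4.0*sin(24) - 2.1*sin(-55)
= 0.0933


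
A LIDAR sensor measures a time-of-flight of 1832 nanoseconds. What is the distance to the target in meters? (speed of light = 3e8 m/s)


tof = 1832 ns = 1.832e-06 s
dist = c * tof / 2
= 3e8 * 1.832e-06 / 2
= 274.8 m


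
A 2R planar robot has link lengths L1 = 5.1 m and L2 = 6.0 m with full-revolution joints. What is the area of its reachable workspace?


r_max = L1 + L2 = 11.1 m
r_min = |L1 - L2| = 0.9 m
Area = pi*(r_max^2 - r_min^2)
= pi*(123.21 - 0.81)
= pi * 122.4
= 384.5309 m^2


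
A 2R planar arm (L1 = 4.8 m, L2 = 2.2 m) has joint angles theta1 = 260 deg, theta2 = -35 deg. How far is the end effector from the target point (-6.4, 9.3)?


End effector via forward kinematics:
x = L1*cos(t1) + L2*cos(t1+t2) = -2.3891
y = L1*sin(t1) + L2*sin(t1+t2) = -6.2827
Distance to target:
d = sqrt((-6.4 - -2.3891)^2 + (9.3 - -6.2827)^2)
= sqrt(16.0869 + 242.8209)
= 16.0906 m


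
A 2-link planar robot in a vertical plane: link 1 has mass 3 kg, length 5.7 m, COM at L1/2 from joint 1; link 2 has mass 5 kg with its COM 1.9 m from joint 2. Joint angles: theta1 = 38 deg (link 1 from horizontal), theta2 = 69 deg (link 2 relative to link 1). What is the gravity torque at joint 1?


Horizontal distance from joint 1 to link-1 COM:
  x_c1 = (L1/2)*cos(t1) = 2.85 * 0.788 = 2.2458 m
Horizontal distance from joint 1 to link-2 COM:
  x_c2 = L1*cos(t1) + Lc2*cos(t1+t2)
       = 5.7*0.788 + 1.9*-0.2924 = 3.9362 m
tau1 = m1*g*x_c1 + m2*g*x_c2
     = 3*9.81*2.2458 + 5*9.81*3.9362
     = 66.0948 + 193.0684
     = 259.1632 Nm


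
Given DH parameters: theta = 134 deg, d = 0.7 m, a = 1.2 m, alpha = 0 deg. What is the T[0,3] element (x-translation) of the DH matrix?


T[0,3] = a * cos(theta)
= 1.2 * cos(134 deg)
= 1.2 * -0.6947
= -0.8336


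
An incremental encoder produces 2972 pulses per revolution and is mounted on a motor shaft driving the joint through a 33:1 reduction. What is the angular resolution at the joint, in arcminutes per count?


counts per rev = 2972
effective counts at joint = 2972 * 33 = 98076
resolution = 360*60 / 98076
= 0.2202 arcmin/count


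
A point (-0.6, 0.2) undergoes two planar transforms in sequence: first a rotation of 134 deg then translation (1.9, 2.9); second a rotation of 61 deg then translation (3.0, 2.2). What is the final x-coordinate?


After transform 1:
x1 = cos(134)*-0.6 - sin(134)*0.2 + 1.9 = 2.1729
y1 = sin(134)*-0.6 + cos(134)*0.2 + 2.9 = 2.3295
After transform 2:
x2 = cos(61)*2.1729 - sin(61)*2.3295 + 3.0
= 2.0161


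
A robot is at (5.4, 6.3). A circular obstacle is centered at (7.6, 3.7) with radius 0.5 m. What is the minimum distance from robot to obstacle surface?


center_dist = sqrt((5.4-7.6)^2 + (6.3-3.7)^2)
= sqrt(4.84 + 6.76)
= 3.4059
min_dist = center_dist - radius = 3.4059 - 0.5 = 2.9059 m


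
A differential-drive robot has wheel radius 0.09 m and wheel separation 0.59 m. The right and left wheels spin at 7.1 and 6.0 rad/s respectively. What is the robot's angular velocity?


vR = r*wR = 0.09*7.1 = 0.639 m/s
vL = r*wL = 0.09*6.0 = 0.54 m/s
v = (vR+vL)/2 = 0.5895 m/s
omega = (vR-vL)/L = 0.1678 rad/s
angular velocity = 0.1678 rad/s


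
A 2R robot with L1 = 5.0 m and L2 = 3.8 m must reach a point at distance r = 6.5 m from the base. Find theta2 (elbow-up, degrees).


cos(theta2) = (r^2 - L1^2 - L2^2) / (2*L1*L2)
cos(theta2) = (42.25 - 25.0 - 14.44) / 38.0
cos(theta2) = 0.073947
theta2 = 85.7593 degrees


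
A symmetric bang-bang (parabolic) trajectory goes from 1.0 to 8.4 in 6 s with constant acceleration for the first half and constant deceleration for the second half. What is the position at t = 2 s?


Symmetric rest-to-rest: each phase covers (pf-p0)/2 in time T/2. 0.5*a*(T/2)^2 = (pf-p0)/2 => a = 4*(pf-p0)/T^2
a = 4*(8.4-1.0)/6^2 = 0.8222
t = 2 is in the acceleration phase (t <= T/2).
p = p0 + 0.5*a*t^2 = 1.0 + 0.5*0.8222*2^2
= 2.6444


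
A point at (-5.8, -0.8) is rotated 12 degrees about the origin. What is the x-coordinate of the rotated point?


x' = x*cos(theta) - y*sin(theta)
cos(12 deg) = 0.9781, sin(12 deg) = 0.2079
x' = -5.8 * 0.9781 - -0.8 * 0.2079
= -5.6733 - -0.1663
= -5.5069


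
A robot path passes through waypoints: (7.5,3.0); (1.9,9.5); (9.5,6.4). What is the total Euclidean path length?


Segment lengths:
  seg1 = sqrt((-5.6)^2 + (6.5)^2) = 8.5796
  seg2 = sqrt((7.6)^2 + (-3.1)^2) = 8.2079
Total = 16.7876


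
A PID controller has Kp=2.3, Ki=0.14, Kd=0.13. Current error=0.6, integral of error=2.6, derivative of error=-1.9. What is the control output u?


u = Kp*e + Ki*int(e) + Kd*de/dt
= 2.3*0.6 + 0.14*2.6 + 0.13*(-1.9)
= 1.38 + 0.364 + -0.247
= 1.497


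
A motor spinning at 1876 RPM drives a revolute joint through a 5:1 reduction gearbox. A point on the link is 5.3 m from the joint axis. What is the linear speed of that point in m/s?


omega_motor = 1876 * 2*pi/60 = 196.4543 rad/s
omega_joint = omega_motor / 5 = 39.2909 rad/s
v = omega_joint * r = 39.2909 * 5.3
= 208.2415 m/s


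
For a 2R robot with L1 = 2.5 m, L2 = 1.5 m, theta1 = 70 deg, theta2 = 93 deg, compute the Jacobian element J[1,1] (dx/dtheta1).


J[1,1] = -L1*sin(t1) - L2*sin(t1+t2)
= -2.5*sin(70) - 1.5*sin(163)
= -2.7878


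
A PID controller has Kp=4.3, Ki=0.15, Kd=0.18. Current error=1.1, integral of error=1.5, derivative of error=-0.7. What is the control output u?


u = Kp*e + Ki*int(e) + Kd*de/dt
= 4.3*1.1 + 0.15*1.5 + 0.18*(-0.7)
= 4.73 + 0.225 + -0.126
= 4.829


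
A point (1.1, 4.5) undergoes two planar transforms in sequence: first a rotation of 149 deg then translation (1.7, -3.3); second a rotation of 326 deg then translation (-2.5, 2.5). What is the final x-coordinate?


After transform 1:
x1 = cos(149)*1.1 - sin(149)*4.5 + 1.7 = -1.5606
y1 = sin(149)*1.1 + cos(149)*4.5 + -3.3 = -6.5907
After transform 2:
x2 = cos(326)*-1.5606 - sin(326)*-6.5907 + -2.5
= -7.4792


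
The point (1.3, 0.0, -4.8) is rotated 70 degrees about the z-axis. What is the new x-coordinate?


Rotation about z-axis: x' = x*cos(theta) - y*sin(theta)
= 1.3 * 0.342 - 0.0 * 0.9397
= 0.4446


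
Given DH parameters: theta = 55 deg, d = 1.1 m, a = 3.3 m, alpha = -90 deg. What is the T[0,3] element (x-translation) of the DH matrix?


T[0,3] = a * cos(theta)
= 3.3 * cos(55 deg)
= 3.3 * 0.5736
= 1.8928


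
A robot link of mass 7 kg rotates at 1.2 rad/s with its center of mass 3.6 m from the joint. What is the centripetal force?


F = m * omega^2 * r
= 7 * 1.2^2 * 3.6
= 7 * 1.44 * 3.6
= 36.288 N


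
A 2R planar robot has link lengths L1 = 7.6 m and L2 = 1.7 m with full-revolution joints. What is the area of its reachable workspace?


r_max = L1 + L2 = 9.3 m
r_min = |L1 - L2| = 5.9 m
Area = pi*(r_max^2 - r_min^2)
= pi*(86.49 - 34.81)
= pi * 51.68
= 162.3575 m^2


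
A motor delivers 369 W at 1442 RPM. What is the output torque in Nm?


omega = 1442 * 2*pi/60 = 151.0059 rad/s
tau = P / omega = 369 / 151.0059
= 2.4436 Nm


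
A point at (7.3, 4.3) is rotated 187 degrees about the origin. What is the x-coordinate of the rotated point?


x' = x*cos(theta) - y*sin(theta)
cos(187 deg) = -0.9925, sin(187 deg) = -0.1219
x' = 7.3 * -0.9925 - 4.3 * -0.1219
= -7.2456 - -0.524
= -6.7215


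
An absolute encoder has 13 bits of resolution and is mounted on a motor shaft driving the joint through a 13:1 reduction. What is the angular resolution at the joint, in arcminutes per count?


counts = 2^13 = 8192
effective counts at joint = 8192 * 13 = 106496
resolution = 360*60 / 106496
= 0.2028 arcmin/count


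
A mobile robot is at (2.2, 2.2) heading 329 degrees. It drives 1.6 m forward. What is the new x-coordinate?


x_new = x0 + d*cos(theta)
= 2.2 + 1.6*cos(329)
= 2.2 + 1.3715
= 3.5715


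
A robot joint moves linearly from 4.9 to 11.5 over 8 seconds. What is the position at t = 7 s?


s = t/T = 7/8 = 0.875
p(t) = p0 + (pf-p0)*s
= 4.9 + (11.5 - 4.9) * 0.875
= 10.675


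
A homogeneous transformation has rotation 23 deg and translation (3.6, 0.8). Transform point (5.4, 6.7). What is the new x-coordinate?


x' = cos(theta)*px - sin(theta)*py + tx
= 0.9205*5.4 - 0.3907*6.7 + 3.6
= 5.9528


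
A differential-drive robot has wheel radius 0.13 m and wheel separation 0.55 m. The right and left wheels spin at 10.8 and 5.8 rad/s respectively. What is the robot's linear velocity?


vR = r*wR = 0.13*10.8 = 1.404 m/s
vL = r*wL = 0.13*5.8 = 0.754 m/s
v = (vR+vL)/2 = 1.079 m/s
omega = (vR-vL)/L = 1.1818 rad/s
linear velocity = 1.079 m/s


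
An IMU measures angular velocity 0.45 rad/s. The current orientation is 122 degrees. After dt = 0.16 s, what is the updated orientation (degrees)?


delta_theta = w * dt = 0.45 * 0.16 = 0.072 rad
= 4.1253 deg
theta_new = 122 + 4.1253 = 126.1253 deg


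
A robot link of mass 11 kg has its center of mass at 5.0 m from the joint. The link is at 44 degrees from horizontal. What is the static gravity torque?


tau = m*g*L*cos(angle)
= 11 * 9.81 * 5.0 * cos(44 deg)
= 11 * 9.81 * 5.0 * 0.7193
= 388.1198 Nm


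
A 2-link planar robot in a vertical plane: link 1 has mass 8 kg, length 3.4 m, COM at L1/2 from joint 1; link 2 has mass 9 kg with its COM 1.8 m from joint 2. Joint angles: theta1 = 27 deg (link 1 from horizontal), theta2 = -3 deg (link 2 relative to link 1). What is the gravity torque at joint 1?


Horizontal distance from joint 1 to link-1 COM:
  x_c1 = (L1/2)*cos(t1) = 1.7 * 0.891 = 1.5147 m
Horizontal distance from joint 1 to link-2 COM:
  x_c2 = L1*cos(t1) + Lc2*cos(t1+t2)
       = 3.4*0.891 + 1.8*0.9135 = 4.6738 m
tau1 = m1*g*x_c1 + m2*g*x_c2
     = 8*9.81*1.5147 + 9*9.81*4.6738
     = 118.8745 + 412.6502
     = 531.5247 Nm


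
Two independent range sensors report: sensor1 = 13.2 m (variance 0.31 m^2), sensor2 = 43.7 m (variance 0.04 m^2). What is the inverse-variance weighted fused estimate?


w1 = (1/var1) / (1/var1 + 1/var2)
   = 3.2258 / (3.2258 + 25.0) = 0.1143
w2 = 1 - w1 = 0.8857
fused = w1*s1 + w2*s2 = 1.5086 + 38.7057
= 40.2143 m


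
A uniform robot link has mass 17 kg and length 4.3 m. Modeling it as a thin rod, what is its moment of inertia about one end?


I = (1/3) * m * L^2
= (1/3) * 17 * 4.3^2
= 0.333333 * 17 * 18.49
= 104.7767 kg*m^2


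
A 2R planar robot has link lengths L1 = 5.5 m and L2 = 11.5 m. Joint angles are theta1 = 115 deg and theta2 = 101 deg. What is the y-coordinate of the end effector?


Convert angles to radians: theta1 = 2.0071, theta2 = 1.7628
y = L1*sin(theta1) + L2*sin(theta1+theta2)
y = 4.9847 + -6.7595
y = -1.7748


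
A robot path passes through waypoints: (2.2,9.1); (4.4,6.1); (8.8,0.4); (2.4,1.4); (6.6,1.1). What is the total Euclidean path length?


Segment lengths:
  seg1 = sqrt((2.2)^2 + (-3.0)^2) = 3.7202
  seg2 = sqrt((4.4)^2 + (-5.7)^2) = 7.2007
  seg3 = sqrt((-6.4)^2 + (1.0)^2) = 6.4777
  seg4 = sqrt((4.2)^2 + (-0.3)^2) = 4.2107
Total = 21.6093


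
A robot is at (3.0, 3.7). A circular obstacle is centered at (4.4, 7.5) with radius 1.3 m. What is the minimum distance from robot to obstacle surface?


center_dist = sqrt((3.0-4.4)^2 + (3.7-7.5)^2)
= sqrt(1.96 + 14.44)
= 4.0497
min_dist = center_dist - radius = 4.0497 - 1.3 = 2.7497 m


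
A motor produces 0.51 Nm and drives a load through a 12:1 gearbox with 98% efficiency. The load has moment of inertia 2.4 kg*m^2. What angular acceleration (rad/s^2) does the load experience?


tau_out = tau_motor * N * eta
= 0.51 * 12 * 0.98 = 5.9976 Nm
alpha = tau_out / I = 5.9976 / 2.4
= 2.499 rad/s^2


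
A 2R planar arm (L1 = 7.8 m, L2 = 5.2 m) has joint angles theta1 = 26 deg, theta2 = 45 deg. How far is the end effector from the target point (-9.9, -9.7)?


End effector via forward kinematics:
x = L1*cos(t1) + L2*cos(t1+t2) = 8.7035
y = L1*sin(t1) + L2*sin(t1+t2) = 8.336
Distance to target:
d = sqrt((-9.9 - 8.7035)^2 + (-9.7 - 8.336)^2)
= sqrt(346.092 + 325.297)
= 25.9112 m


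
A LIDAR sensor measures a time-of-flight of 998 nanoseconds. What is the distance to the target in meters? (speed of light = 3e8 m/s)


tof = 998 ns = 9.98e-07 s
dist = c * tof / 2
= 3e8 * 9.98e-07 / 2
= 149.7 m


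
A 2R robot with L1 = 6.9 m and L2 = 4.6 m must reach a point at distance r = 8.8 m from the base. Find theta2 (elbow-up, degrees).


cos(theta2) = (r^2 - L1^2 - L2^2) / (2*L1*L2)
cos(theta2) = (77.44 - 47.61 - 21.16) / 63.48
cos(theta2) = 0.136578
theta2 = 82.1501 degrees


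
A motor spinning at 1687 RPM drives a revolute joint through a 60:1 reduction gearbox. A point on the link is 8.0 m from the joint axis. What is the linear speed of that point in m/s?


omega_motor = 1687 * 2*pi/60 = 176.6622 rad/s
omega_joint = omega_motor / 60 = 2.9444 rad/s
v = omega_joint * r = 2.9444 * 8.0
= 23.555 m/s


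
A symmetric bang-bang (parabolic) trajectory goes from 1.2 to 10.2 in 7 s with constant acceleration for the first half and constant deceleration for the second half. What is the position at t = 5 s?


Symmetric rest-to-rest: each phase covers (pf-p0)/2 in time T/2. 0.5*a*(T/2)^2 = (pf-p0)/2 => a = 4*(pf-p0)/T^2
a = 4*(10.2-1.2)/7^2 = 0.7347
t = 5 is in the deceleration phase (t > T/2).
p = pf - 0.5*a*(T-t)^2 = 10.2 - 0.5*0.7347*2^2
= 8.7306


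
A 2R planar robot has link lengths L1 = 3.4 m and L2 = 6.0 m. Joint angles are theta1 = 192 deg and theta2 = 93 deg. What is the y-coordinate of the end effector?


Convert angles to radians: theta1 = 3.351, theta2 = 1.6232
y = L1*sin(theta1) + L2*sin(theta1+theta2)
y = -0.7069 + -5.7956
y = -6.5025


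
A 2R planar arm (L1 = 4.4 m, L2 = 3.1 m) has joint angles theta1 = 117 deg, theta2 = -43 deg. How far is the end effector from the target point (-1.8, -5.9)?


End effector via forward kinematics:
x = L1*cos(t1) + L2*cos(t1+t2) = -1.1431
y = L1*sin(t1) + L2*sin(t1+t2) = 6.9003
Distance to target:
d = sqrt((-1.8 - -1.1431)^2 + (-5.9 - 6.9003)^2)
= sqrt(0.4315 + 163.8487)
= 12.8172 m


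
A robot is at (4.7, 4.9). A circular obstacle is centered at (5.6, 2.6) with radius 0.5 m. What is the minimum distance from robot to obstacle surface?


center_dist = sqrt((4.7-5.6)^2 + (4.9-2.6)^2)
= sqrt(0.81 + 5.29)
= 2.4698
min_dist = center_dist - radius = 2.4698 - 0.5 = 1.9698 m


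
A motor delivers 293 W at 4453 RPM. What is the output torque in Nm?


omega = 4453 * 2*pi/60 = 466.3171 rad/s
tau = P / omega = 293 / 466.3171
= 0.6283 Nm


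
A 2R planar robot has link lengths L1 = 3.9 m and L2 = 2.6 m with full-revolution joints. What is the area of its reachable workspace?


r_max = L1 + L2 = 6.5 m
r_min = |L1 - L2| = 1.3 m
Area = pi*(r_max^2 - r_min^2)
= pi*(42.25 - 1.69)
= pi * 40.56
= 127.423 m^2


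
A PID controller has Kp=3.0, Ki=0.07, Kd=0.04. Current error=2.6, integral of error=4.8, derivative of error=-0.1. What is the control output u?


u = Kp*e + Ki*int(e) + Kd*de/dt
= 3.0*2.6 + 0.07*4.8 + 0.04*(-0.1)
= 7.8 + 0.336 + -0.004
= 8.132


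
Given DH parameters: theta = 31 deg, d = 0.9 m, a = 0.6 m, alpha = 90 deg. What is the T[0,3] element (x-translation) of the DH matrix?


T[0,3] = a * cos(theta)
= 0.6 * cos(31 deg)
= 0.6 * 0.8572
= 0.5143


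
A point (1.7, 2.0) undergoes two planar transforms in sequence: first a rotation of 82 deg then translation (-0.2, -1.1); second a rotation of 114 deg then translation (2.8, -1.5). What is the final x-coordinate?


After transform 1:
x1 = cos(82)*1.7 - sin(82)*2.0 + -0.2 = -1.9439
y1 = sin(82)*1.7 + cos(82)*2.0 + -1.1 = 0.8618
After transform 2:
x2 = cos(114)*-1.9439 - sin(114)*0.8618 + 2.8
= 2.8034


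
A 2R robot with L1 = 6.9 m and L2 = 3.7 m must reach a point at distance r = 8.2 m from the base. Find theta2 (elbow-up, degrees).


cos(theta2) = (r^2 - L1^2 - L2^2) / (2*L1*L2)
cos(theta2) = (67.24 - 47.61 - 13.69) / 51.06
cos(theta2) = 0.116334
theta2 = 83.3194 degrees


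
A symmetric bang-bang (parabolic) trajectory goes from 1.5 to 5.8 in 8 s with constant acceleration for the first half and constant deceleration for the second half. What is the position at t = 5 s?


Symmetric rest-to-rest: each phase covers (pf-p0)/2 in time T/2. 0.5*a*(T/2)^2 = (pf-p0)/2 => a = 4*(pf-p0)/T^2
a = 4*(5.8-1.5)/8^2 = 0.2687
t = 5 is in the deceleration phase (t > T/2).
p = pf - 0.5*a*(T-t)^2 = 5.8 - 0.5*0.2687*3^2
= 4.5906


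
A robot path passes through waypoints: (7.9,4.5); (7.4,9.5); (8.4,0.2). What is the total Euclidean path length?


Segment lengths:
  seg1 = sqrt((-0.5)^2 + (5.0)^2) = 5.0249
  seg2 = sqrt((1.0)^2 + (-9.3)^2) = 9.3536
Total = 14.3785


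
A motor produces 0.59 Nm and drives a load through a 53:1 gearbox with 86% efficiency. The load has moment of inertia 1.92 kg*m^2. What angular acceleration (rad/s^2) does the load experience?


tau_out = tau_motor * N * eta
= 0.59 * 53 * 0.86 = 26.8922 Nm
alpha = tau_out / I = 26.8922 / 1.92
= 14.0064 rad/s^2


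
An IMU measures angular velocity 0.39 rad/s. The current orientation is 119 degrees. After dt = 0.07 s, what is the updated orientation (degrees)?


delta_theta = w * dt = 0.39 * 0.07 = 0.0273 rad
= 1.5642 deg
theta_new = 119 + 1.5642 = 120.5642 deg


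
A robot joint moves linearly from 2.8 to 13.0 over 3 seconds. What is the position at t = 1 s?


s = t/T = 1/3 = 0.3333
p(t) = p0 + (pf-p0)*s
= 2.8 + (13.0 - 2.8) * 0.3333
= 6.2


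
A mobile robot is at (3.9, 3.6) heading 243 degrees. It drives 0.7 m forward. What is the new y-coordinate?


y_new = y0 + d*sin(theta)
= 3.6 + 0.7*sin(243)
= 3.6 + -0.6237
= 2.9763


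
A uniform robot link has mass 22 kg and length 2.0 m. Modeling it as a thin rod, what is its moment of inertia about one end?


I = (1/3) * m * L^2
= (1/3) * 22 * 2.0^2
= 0.333333 * 22 * 4.0
= 29.3333 kg*m^2


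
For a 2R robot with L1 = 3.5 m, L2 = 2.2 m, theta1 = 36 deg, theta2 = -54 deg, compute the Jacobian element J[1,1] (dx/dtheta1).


J[1,1] = -L1*sin(t1) - L2*sin(t1+t2)
= -3.5*sin(36) - 2.2*sin(-18)
= -1.3774


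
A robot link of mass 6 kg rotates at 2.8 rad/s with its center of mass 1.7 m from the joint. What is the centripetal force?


F = m * omega^2 * r
= 6 * 2.8^2 * 1.7
= 6 * 7.84 * 1.7
= 79.968 N


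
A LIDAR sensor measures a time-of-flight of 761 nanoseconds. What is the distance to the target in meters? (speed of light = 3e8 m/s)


tof = 761 ns = 7.61e-07 s
dist = c * tof / 2
= 3e8 * 7.61e-07 / 2
= 114.15 m


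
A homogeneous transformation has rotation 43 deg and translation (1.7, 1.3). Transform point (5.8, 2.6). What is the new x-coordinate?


x' = cos(theta)*px - sin(theta)*py + tx
= 0.7314*5.8 - 0.682*2.6 + 1.7
= 4.1687


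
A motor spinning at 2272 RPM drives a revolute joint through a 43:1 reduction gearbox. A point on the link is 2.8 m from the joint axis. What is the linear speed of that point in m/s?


omega_motor = 2272 * 2*pi/60 = 237.9233 rad/s
omega_joint = omega_motor / 43 = 5.5331 rad/s
v = omega_joint * r = 5.5331 * 2.8
= 15.4927 m/s


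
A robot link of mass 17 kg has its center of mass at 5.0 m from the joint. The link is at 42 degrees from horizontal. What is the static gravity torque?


tau = m*g*L*cos(angle)
= 17 * 9.81 * 5.0 * cos(42 deg)
= 17 * 9.81 * 5.0 * 0.7431
= 619.6713 Nm


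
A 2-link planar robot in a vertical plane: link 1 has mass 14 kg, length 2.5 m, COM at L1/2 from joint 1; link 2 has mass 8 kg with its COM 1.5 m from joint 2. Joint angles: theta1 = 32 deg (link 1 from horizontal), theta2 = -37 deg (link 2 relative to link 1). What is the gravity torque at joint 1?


Horizontal distance from joint 1 to link-1 COM:
  x_c1 = (L1/2)*cos(t1) = 1.25 * 0.848 = 1.0601 m
Horizontal distance from joint 1 to link-2 COM:
  x_c2 = L1*cos(t1) + Lc2*cos(t1+t2)
       = 2.5*0.848 + 1.5*0.9962 = 3.6144 m
tau1 = m1*g*x_c1 + m2*g*x_c2
     = 14*9.81*1.0601 + 8*9.81*3.6144
     = 145.5887 + 283.6591
     = 429.2477 Nm


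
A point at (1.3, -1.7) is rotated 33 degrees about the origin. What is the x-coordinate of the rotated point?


x' = x*cos(theta) - y*sin(theta)
cos(33 deg) = 0.8387, sin(33 deg) = 0.5446
x' = 1.3 * 0.8387 - -1.7 * 0.5446
= 1.0903 - -0.9259
= 2.0162


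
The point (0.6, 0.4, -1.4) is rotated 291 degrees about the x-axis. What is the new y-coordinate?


Rotation about x-axis: y' = y*cos(theta) - z*sin(theta)
= 0.4 * 0.3584 - -1.4 * -0.9336
= -1.1637


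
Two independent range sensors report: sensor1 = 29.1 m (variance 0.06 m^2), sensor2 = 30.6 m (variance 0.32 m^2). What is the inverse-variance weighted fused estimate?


w1 = (1/var1) / (1/var1 + 1/var2)
   = 16.6667 / (16.6667 + 3.125) = 0.8421
w2 = 1 - w1 = 0.1579
fused = w1*s1 + w2*s2 = 24.5053 + 4.8316
= 29.3368 m


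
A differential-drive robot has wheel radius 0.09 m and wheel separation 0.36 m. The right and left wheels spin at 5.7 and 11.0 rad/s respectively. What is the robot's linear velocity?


vR = r*wR = 0.09*5.7 = 0.513 m/s
vL = r*wL = 0.09*11.0 = 0.99 m/s
v = (vR+vL)/2 = 0.7515 m/s
omega = (vR-vL)/L = -1.325 rad/s
linear velocity = 0.7515 m/s


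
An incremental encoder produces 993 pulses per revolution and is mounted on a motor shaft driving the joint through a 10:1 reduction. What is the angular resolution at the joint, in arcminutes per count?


counts per rev = 993
effective counts at joint = 993 * 10 = 9930
resolution = 360*60 / 9930
= 2.1752 arcmin/count


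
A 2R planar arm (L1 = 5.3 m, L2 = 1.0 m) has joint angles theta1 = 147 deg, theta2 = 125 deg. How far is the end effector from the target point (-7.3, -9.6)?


End effector via forward kinematics:
x = L1*cos(t1) + L2*cos(t1+t2) = -4.4101
y = L1*sin(t1) + L2*sin(t1+t2) = 1.8872
Distance to target:
d = sqrt((-7.3 - -4.4101)^2 + (-9.6 - 1.8872)^2)
= sqrt(8.3518 + 131.9557)
= 11.8451 m


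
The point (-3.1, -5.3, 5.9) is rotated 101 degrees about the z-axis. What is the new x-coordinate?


Rotation about z-axis: x' = x*cos(theta) - y*sin(theta)
= -3.1 * -0.1908 - -5.3 * 0.9816
= 5.7941


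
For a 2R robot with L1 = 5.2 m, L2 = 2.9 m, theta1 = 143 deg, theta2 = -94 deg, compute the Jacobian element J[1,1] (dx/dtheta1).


J[1,1] = -L1*sin(t1) - L2*sin(t1+t2)
= -5.2*sin(143) - 2.9*sin(49)
= -5.3181


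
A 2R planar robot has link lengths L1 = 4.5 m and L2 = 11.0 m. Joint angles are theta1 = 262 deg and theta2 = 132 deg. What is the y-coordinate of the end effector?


Convert angles to radians: theta1 = 4.5728, theta2 = 2.3038
y = L1*sin(theta1) + L2*sin(theta1+theta2)
y = -4.4562 + 6.1511
y = 1.6949


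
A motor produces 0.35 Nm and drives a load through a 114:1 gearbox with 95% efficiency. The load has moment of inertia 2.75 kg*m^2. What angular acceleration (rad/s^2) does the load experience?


tau_out = tau_motor * N * eta
= 0.35 * 114 * 0.95 = 37.905 Nm
alpha = tau_out / I = 37.905 / 2.75
= 13.7836 rad/s^2


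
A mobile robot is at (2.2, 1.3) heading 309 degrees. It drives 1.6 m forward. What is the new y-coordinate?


y_new = y0 + d*sin(theta)
= 1.3 + 1.6*sin(309)
= 1.3 + -1.2434
= 0.0566


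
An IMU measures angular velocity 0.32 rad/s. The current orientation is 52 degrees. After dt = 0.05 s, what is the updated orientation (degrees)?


delta_theta = w * dt = 0.32 * 0.05 = 0.016 rad
= 0.9167 deg
theta_new = 52 + 0.9167 = 52.9167 deg


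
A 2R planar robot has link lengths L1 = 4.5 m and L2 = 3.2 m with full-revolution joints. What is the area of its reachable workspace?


r_max = L1 + L2 = 7.7 m
r_min = |L1 - L2| = 1.3 m
Area = pi*(r_max^2 - r_min^2)
= pi*(59.29 - 1.69)
= pi * 57.6
= 180.9557 m^2


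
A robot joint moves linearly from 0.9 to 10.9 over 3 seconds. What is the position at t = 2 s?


s = t/T = 2/3 = 0.6667
p(t) = p0 + (pf-p0)*s
= 0.9 + (10.9 - 0.9) * 0.6667
= 7.5667


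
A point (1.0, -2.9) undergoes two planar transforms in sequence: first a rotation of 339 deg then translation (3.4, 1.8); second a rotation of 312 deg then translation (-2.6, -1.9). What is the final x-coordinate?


After transform 1:
x1 = cos(339)*1.0 - sin(339)*-2.9 + 3.4 = 3.2943
y1 = sin(339)*1.0 + cos(339)*-2.9 + 1.8 = -1.2658
After transform 2:
x2 = cos(312)*3.2943 - sin(312)*-1.2658 + -2.6
= -1.3363


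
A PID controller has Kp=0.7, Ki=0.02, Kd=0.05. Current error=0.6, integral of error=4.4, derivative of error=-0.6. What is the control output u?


u = Kp*e + Ki*int(e) + Kd*de/dt
= 0.7*0.6 + 0.02*4.4 + 0.05*(-0.6)
= 0.42 + 0.088 + -0.03
= 0.478


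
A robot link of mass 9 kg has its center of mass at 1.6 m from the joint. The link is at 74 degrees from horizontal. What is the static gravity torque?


tau = m*g*L*cos(angle)
= 9 * 9.81 * 1.6 * cos(74 deg)
= 9 * 9.81 * 1.6 * 0.2756
= 38.9376 Nm


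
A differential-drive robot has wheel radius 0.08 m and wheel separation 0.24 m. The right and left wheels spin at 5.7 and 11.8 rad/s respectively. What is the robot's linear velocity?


vR = r*wR = 0.08*5.7 = 0.456 m/s
vL = r*wL = 0.08*11.8 = 0.944 m/s
v = (vR+vL)/2 = 0.7 m/s
omega = (vR-vL)/L = -2.0333 rad/s
linear velocity = 0.7 m/s


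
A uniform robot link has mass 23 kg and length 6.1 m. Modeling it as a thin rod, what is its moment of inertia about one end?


I = (1/3) * m * L^2
= (1/3) * 23 * 6.1^2
= 0.333333 * 23 * 37.21
= 285.2767 kg*m^2


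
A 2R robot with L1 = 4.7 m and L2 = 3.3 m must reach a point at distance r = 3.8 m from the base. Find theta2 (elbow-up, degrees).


cos(theta2) = (r^2 - L1^2 - L2^2) / (2*L1*L2)
cos(theta2) = (14.44 - 22.09 - 10.89) / 31.02
cos(theta2) = -0.597679
theta2 = 126.7038 degrees


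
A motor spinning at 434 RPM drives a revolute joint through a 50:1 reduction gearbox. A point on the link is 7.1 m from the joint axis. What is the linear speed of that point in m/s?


omega_motor = 434 * 2*pi/60 = 45.4484 rad/s
omega_joint = omega_motor / 50 = 0.909 rad/s
v = omega_joint * r = 0.909 * 7.1
= 6.4537 m/s


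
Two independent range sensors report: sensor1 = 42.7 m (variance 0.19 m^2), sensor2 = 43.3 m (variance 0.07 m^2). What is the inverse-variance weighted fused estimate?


w1 = (1/var1) / (1/var1 + 1/var2)
   = 5.2632 / (5.2632 + 14.2857) = 0.2692
w2 = 1 - w1 = 0.7308
fused = w1*s1 + w2*s2 = 11.4962 + 31.6423
= 43.1385 m


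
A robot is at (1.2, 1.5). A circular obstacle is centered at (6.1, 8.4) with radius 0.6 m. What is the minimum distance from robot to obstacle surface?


center_dist = sqrt((1.2-6.1)^2 + (1.5-8.4)^2)
= sqrt(24.01 + 47.61)
= 8.4629
min_dist = center_dist - radius = 8.4629 - 0.6 = 7.8629 m


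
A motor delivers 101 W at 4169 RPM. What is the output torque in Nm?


omega = 4169 * 2*pi/60 = 436.5767 rad/s
tau = P / omega = 101 / 436.5767
= 0.2313 Nm


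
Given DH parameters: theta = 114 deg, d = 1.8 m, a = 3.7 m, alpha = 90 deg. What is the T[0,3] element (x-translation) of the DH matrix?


T[0,3] = a * cos(theta)
= 3.7 * cos(114 deg)
= 3.7 * -0.4067
= -1.5049


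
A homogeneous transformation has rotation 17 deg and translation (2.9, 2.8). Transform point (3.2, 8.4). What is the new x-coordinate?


x' = cos(theta)*px - sin(theta)*py + tx
= 0.9563*3.2 - 0.2924*8.4 + 2.9
= 3.5043


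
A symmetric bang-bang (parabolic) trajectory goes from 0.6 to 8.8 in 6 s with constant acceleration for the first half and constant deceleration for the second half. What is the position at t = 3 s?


Symmetric rest-to-rest: each phase covers (pf-p0)/2 in time T/2. 0.5*a*(T/2)^2 = (pf-p0)/2 => a = 4*(pf-p0)/T^2
a = 4*(8.8-0.6)/6^2 = 0.9111
t = 3 is in the acceleration phase (t <= T/2).
p = p0 + 0.5*a*t^2 = 0.6 + 0.5*0.9111*3^2
= 4.7


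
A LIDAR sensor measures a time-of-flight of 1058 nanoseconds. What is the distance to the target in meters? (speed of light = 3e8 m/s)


tof = 1058 ns = 1.058e-06 s
dist = c * tof / 2
= 3e8 * 1.058e-06 / 2
= 158.7 m


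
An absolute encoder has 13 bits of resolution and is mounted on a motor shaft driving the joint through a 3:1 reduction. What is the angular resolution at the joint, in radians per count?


counts = 2^13 = 8192
effective counts at joint = 8192 * 3 = 24576
resolution = 2*pi / 24576
= 2.5566e-04 rad/count


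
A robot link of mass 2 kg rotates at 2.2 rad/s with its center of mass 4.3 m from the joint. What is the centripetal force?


F = m * omega^2 * r
= 2 * 2.2^2 * 4.3
= 2 * 4.84 * 4.3
= 41.624 N


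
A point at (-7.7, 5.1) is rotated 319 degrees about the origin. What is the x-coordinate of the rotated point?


x' = x*cos(theta) - y*sin(theta)
cos(319 deg) = 0.7547, sin(319 deg) = -0.6561
x' = -7.7 * 0.7547 - 5.1 * -0.6561
= -5.8113 - -3.3459
= -2.4654


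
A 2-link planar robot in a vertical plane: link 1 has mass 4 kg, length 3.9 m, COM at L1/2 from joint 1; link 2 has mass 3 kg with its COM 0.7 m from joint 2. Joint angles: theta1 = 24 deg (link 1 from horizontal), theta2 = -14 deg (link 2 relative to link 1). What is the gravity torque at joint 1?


Horizontal distance from joint 1 to link-1 COM:
  x_c1 = (L1/2)*cos(t1) = 1.95 * 0.9135 = 1.7814 m
Horizontal distance from joint 1 to link-2 COM:
  x_c2 = L1*cos(t1) + Lc2*cos(t1+t2)
       = 3.9*0.9135 + 0.7*0.9848 = 4.2522 m
tau1 = m1*g*x_c1 + m2*g*x_c2
     = 4*9.81*1.7814 + 3*9.81*4.2522
     = 69.9027 + 125.142
     = 195.0447 Nm


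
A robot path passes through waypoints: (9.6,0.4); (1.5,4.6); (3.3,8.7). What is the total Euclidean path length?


Segment lengths:
  seg1 = sqrt((-8.1)^2 + (4.2)^2) = 9.1241
  seg2 = sqrt((1.8)^2 + (4.1)^2) = 4.4777
Total = 13.6019


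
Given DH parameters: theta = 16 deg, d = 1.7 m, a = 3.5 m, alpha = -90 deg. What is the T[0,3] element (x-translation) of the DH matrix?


T[0,3] = a * cos(theta)
= 3.5 * cos(16 deg)
= 3.5 * 0.9613
= 3.3644


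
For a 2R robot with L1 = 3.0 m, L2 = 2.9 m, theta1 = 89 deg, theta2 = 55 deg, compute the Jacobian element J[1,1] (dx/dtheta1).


J[1,1] = -L1*sin(t1) - L2*sin(t1+t2)
= -3.0*sin(89) - 2.9*sin(144)
= -4.7041


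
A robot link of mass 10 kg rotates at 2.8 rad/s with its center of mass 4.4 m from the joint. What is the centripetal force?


F = m * omega^2 * r
= 10 * 2.8^2 * 4.4
= 10 * 7.84 * 4.4
= 344.96 N


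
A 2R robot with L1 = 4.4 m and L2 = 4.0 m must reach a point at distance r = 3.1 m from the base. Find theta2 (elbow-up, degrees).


cos(theta2) = (r^2 - L1^2 - L2^2) / (2*L1*L2)
cos(theta2) = (9.61 - 19.36 - 16.0) / 35.2
cos(theta2) = -0.731534
theta2 = 137.0152 degrees


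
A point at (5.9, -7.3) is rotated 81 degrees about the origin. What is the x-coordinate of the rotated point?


x' = x*cos(theta) - y*sin(theta)
cos(81 deg) = 0.1564, sin(81 deg) = 0.9877
x' = 5.9 * 0.1564 - -7.3 * 0.9877
= 0.923 - -7.2101
= 8.1331


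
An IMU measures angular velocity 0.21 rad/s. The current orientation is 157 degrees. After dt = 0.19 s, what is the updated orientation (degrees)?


delta_theta = w * dt = 0.21 * 0.19 = 0.0399 rad
= 2.2861 deg
theta_new = 157 + 2.2861 = 159.2861 deg


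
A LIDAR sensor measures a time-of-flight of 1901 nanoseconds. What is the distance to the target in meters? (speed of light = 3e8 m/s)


tof = 1901 ns = 1.901e-06 s
dist = c * tof / 2
= 3e8 * 1.901e-06 / 2
= 285.15 m


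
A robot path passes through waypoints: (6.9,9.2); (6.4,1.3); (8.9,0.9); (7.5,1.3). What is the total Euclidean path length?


Segment lengths:
  seg1 = sqrt((-0.5)^2 + (-7.9)^2) = 7.9158
  seg2 = sqrt((2.5)^2 + (-0.4)^2) = 2.5318
  seg3 = sqrt((-1.4)^2 + (0.4)^2) = 1.456
Total = 11.9036


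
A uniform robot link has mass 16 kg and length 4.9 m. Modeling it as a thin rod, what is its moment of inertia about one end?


I = (1/3) * m * L^2
= (1/3) * 16 * 4.9^2
= 0.333333 * 16 * 24.01
= 128.0533 kg*m^2


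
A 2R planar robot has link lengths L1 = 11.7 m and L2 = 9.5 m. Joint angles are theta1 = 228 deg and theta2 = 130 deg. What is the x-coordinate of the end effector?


Convert angles to radians: theta1 = 3.9794, theta2 = 2.2689
x = L1*cos(theta1) + L2*cos(theta1+theta2)
x = -7.8288 + 9.4942
x = 1.6654


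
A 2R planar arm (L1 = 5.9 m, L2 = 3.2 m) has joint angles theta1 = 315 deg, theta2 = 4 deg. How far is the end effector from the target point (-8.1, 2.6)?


End effector via forward kinematics:
x = L1*cos(t1) + L2*cos(t1+t2) = 6.587
y = L1*sin(t1) + L2*sin(t1+t2) = -6.2713
Distance to target:
d = sqrt((-8.1 - 6.587)^2 + (2.6 - -6.2713)^2)
= sqrt(215.708 + 78.7003)
= 17.1583 m


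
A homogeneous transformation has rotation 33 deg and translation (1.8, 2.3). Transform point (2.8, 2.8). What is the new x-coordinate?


x' = cos(theta)*px - sin(theta)*py + tx
= 0.8387*2.8 - 0.5446*2.8 + 1.8
= 2.6233


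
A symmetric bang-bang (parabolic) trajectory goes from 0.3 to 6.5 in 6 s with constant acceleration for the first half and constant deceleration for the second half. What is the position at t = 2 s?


Symmetric rest-to-rest: each phase covers (pf-p0)/2 in time T/2. 0.5*a*(T/2)^2 = (pf-p0)/2 => a = 4*(pf-p0)/T^2
a = 4*(6.5-0.3)/6^2 = 0.6889
t = 2 is in the acceleration phase (t <= T/2).
p = p0 + 0.5*a*t^2 = 0.3 + 0.5*0.6889*2^2
= 1.6778


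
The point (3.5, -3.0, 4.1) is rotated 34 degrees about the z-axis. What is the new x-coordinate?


Rotation about z-axis: x' = x*cos(theta) - y*sin(theta)
= 3.5 * 0.829 - -3.0 * 0.5592
= 4.5792


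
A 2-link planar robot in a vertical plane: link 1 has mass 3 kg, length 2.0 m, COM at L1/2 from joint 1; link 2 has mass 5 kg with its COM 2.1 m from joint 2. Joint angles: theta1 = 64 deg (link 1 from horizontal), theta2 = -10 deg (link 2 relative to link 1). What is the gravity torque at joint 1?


Horizontal distance from joint 1 to link-1 COM:
  x_c1 = (L1/2)*cos(t1) = 1.0 * 0.4384 = 0.4384 m
Horizontal distance from joint 1 to link-2 COM:
  x_c2 = L1*cos(t1) + Lc2*cos(t1+t2)
       = 2.0*0.4384 + 2.1*0.5878 = 2.1111 m
tau1 = m1*g*x_c1 + m2*g*x_c2
     = 3*9.81*0.4384 + 5*9.81*2.1111
     = 12.9013 + 103.549
     = 116.4503 Nm


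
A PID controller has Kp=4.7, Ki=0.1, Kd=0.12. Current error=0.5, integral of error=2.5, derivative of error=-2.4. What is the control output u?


u = Kp*e + Ki*int(e) + Kd*de/dt
= 4.7*0.5 + 0.1*2.5 + 0.12*(-2.4)
= 2.35 + 0.25 + -0.288
= 2.312


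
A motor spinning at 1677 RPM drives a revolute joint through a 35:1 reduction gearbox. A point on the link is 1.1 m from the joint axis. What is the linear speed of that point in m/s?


omega_motor = 1677 * 2*pi/60 = 175.615 rad/s
omega_joint = omega_motor / 35 = 5.0176 rad/s
v = omega_joint * r = 5.0176 * 1.1
= 5.5193 m/s


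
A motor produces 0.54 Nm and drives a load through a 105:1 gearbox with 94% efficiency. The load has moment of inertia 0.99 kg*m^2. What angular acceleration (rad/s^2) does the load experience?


tau_out = tau_motor * N * eta
= 0.54 * 105 * 0.94 = 53.298 Nm
alpha = tau_out / I = 53.298 / 0.99
= 53.8364 rad/s^2


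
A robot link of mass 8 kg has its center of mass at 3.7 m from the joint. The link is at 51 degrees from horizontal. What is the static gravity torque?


tau = m*g*L*cos(angle)
= 8 * 9.81 * 3.7 * cos(51 deg)
= 8 * 9.81 * 3.7 * 0.6293
= 182.7395 Nm


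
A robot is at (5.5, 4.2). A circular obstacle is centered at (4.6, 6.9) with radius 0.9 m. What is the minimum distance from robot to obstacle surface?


center_dist = sqrt((5.5-4.6)^2 + (4.2-6.9)^2)
= sqrt(0.81 + 7.29)
= 2.846
min_dist = center_dist - radius = 2.846 - 0.9 = 1.946 m


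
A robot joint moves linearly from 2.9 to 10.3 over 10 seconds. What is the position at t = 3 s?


s = t/T = 3/10 = 0.3
p(t) = p0 + (pf-p0)*s
= 2.9 + (10.3 - 2.9) * 0.3
= 5.12
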